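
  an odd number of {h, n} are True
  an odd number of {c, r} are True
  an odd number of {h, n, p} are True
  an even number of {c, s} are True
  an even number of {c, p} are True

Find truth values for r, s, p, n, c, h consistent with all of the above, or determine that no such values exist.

r=T, s=F, p=F, n=F, c=F, h=T

{h, n}: 1 true → odd ✓
{c, r}: 1 true → odd ✓
{h, n, p}: 1 true → odd ✓
{c, s}: 0 true → even ✓
{c, p}: 0 true → even ✓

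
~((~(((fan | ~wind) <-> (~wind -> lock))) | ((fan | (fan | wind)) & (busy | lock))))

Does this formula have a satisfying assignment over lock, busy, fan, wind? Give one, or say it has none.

lock = True; busy = False; fan = False; wind = False

  ~((~(((fan | ~wind) <-> (~wind -> lock))) | ((fan | (fan | wind)) & (busy | lock)))) = True
    ~(((fan | ~wind) <-> (~wind -> lock))) | ((fan | (fan | wind)) & (busy | lock)) = False
      ~(((fan | ~wind) <-> (~wind -> lock))) = False
        (fan | ~wind) <-> (~wind -> lock) = True
          fan | ~wind = True
            ~wind = True
          ~wind -> lock = True
            ~wind = True
      (fan | (fan | wind)) & (busy | lock) = False
        fan | (fan | wind) = False
          fan | wind = False
        busy | lock = True
The formula evaluates to True.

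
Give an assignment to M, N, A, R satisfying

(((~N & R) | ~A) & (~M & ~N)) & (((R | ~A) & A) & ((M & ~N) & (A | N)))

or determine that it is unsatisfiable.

The formula is unsatisfiable.

Case M = True: the conjunct ~M is False.
Case M = False: the conjunct M is False.
Both cases fail — unsatisfiable.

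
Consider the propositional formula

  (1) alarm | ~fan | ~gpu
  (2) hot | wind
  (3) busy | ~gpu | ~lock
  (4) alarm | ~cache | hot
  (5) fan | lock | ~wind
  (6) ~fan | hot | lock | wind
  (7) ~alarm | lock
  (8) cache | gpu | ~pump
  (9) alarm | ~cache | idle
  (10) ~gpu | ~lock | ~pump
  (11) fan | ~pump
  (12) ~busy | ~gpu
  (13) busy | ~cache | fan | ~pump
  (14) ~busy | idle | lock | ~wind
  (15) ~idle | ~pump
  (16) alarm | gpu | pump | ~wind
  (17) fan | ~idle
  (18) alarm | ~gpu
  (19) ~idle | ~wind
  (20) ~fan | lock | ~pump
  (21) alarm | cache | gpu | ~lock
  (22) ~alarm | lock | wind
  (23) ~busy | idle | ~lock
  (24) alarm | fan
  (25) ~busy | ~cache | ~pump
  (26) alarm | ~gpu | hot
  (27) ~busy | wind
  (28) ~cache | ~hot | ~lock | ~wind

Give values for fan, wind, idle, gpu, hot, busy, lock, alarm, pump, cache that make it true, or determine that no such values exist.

fan = True, wind = False, idle = True, gpu = False, hot = True, busy = False, lock = False, alarm = False, pump = False, cache = True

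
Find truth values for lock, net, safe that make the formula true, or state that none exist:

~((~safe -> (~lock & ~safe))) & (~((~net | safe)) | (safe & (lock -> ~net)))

lock: True; net: True; safe: False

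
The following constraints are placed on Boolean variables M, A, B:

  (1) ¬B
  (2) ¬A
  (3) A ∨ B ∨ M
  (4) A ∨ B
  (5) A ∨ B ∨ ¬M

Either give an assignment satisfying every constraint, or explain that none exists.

Case A = True:
  Clause (¬A) is falsified — contradiction.
Case A = False:
  (¬B) forces B = False.
  Clause (A ∨ B) is falsified — contradiction.
Both cases fail, so the formula is unsatisfiable.

The formula is unsatisfiable.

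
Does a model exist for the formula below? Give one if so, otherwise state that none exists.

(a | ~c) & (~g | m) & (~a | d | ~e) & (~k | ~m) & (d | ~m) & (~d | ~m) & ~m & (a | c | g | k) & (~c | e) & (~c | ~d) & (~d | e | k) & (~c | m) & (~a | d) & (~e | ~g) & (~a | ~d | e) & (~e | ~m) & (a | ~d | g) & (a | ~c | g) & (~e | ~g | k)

Unit clause (~m) forces m = False.
In (~c | m) only ~c is left, so c = False.
In (~g | m) only ~g is left, so g = False.
Set k = True.
Set d = False.
  then (~a | d) forces a = False.
Set e = True.
All clauses satisfied.

k: True, m: False, d: False, g: False, e: True, a: False, c: False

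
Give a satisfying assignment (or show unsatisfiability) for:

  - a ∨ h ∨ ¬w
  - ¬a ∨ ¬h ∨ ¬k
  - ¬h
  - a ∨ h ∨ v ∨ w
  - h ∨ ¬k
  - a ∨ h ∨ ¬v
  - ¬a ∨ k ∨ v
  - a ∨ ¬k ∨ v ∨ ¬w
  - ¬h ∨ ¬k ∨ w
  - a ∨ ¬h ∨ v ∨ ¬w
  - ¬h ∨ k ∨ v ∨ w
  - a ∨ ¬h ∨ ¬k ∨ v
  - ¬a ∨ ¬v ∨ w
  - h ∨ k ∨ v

w = True, h = False, k = False, v = True, a = True

Unit clause (¬h) forces h = False.
In (h ∨ ¬k) only ¬k is left, so k = False.
In (h ∨ k ∨ v) only v is left, so v = True.
In (a ∨ h ∨ ¬v) only a is left, so a = True.
In (¬a ∨ ¬v ∨ w) only w is left, so w = True.
All clauses satisfied.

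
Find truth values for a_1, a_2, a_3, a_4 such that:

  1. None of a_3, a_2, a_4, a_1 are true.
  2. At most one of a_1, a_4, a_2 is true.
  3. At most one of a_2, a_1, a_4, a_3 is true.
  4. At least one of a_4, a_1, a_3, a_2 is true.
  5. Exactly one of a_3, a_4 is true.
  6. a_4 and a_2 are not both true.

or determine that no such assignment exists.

No satisfying assignment exists.

Case a_4 = True:
  Constraint (1) is violated (a_4=T) — contradiction.
Case a_4 = False:
  (1) forces a_3 = False.
  Constraint (5) is violated (a_3=F, a_4=F) — contradiction.
Both cases fail — unsatisfiable.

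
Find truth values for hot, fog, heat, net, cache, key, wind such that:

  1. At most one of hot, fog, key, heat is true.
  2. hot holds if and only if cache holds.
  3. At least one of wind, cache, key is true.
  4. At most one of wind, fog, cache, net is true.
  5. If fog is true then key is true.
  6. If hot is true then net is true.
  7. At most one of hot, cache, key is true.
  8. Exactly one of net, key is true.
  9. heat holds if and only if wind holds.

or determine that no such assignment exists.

hot: False; fog: False; heat: False; net: False; cache: False; key: True; wind: False

  (1) {hot, fog, key, heat}: 1 true — at most one ✓
  (2) hot=F, cache=F — same ✓
  (3) {wind, cache, key}: 1 true — at least one ✓
  (4) {wind, fog, cache, net}: 0 true — at most one ✓
  (5) fog=F ⇒ key: vacuous ✓
  (6) hot=F ⇒ net: vacuous ✓
  (7) {hot, cache, key}: 1 true — at most one ✓
  (8) {net, key}: 1 true — exactly one ✓
  (9) heat=F, wind=F — same ✓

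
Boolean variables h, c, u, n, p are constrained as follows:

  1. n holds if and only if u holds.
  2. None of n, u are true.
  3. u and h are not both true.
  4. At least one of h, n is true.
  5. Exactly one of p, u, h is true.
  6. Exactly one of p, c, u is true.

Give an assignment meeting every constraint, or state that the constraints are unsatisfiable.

h: True, c: True, u: False, n: False, p: False

  (1) n=F, u=F — same ✓
  (2) {n, u}: 0 true — none ✓
  (3) u=F, h=T — not both ✓
  (4) {h, n}: 1 true — at least one ✓
  (5) {p, u, h}: 1 true — exactly one ✓
  (6) {p, c, u}: 1 true — exactly one ✓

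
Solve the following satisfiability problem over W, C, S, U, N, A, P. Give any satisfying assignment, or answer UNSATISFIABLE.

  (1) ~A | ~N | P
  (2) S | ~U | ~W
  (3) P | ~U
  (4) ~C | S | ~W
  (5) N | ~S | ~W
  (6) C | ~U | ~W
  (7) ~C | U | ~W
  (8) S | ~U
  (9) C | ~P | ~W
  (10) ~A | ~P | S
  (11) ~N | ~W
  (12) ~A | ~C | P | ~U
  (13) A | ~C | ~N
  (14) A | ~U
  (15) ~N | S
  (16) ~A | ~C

W=F, C=F, S=T, U=F, N=F, A=F, P=T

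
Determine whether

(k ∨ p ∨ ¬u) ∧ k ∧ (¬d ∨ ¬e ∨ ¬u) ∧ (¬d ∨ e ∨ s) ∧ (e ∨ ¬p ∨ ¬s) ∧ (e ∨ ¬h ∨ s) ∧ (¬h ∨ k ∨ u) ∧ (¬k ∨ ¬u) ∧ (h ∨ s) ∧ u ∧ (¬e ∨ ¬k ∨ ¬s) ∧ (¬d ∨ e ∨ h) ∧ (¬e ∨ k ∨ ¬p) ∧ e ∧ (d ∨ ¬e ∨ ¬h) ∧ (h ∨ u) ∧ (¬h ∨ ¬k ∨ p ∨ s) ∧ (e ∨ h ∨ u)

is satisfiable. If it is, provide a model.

Case k = True:
  (¬k ∨ ¬u) forces u = False.
  Clause (u) is falsified — contradiction.
Case k = False:
  Clause (k) is falsified — contradiction.
Both cases fail, so the formula is unsatisfiable.

No satisfying assignment exists.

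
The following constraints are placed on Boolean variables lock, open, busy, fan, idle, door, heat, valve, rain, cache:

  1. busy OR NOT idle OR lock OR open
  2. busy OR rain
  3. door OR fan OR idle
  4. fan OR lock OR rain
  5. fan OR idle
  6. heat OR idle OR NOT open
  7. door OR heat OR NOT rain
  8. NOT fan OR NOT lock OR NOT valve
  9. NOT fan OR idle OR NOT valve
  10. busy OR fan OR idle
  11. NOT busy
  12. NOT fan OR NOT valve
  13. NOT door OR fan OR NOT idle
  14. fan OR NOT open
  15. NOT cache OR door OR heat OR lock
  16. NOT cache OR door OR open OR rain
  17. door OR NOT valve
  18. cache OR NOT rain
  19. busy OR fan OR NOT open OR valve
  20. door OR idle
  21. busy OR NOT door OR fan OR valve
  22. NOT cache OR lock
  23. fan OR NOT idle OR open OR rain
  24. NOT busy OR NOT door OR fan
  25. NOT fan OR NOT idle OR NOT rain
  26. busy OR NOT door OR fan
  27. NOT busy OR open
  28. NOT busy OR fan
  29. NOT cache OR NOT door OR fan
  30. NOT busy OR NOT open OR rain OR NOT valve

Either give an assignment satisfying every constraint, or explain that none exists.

Unit clause (NOT busy) forces busy = False.
In (busy OR rain) only rain is left, so rain = True.
In (cache OR NOT rain) only cache is left, so cache = True.
In (NOT cache OR lock) only lock is left, so lock = True.
Set open = False.
Set fan = True.
  then (NOT fan OR NOT lock OR NOT valve) forces valve = False.
  then (NOT fan OR NOT idle OR NOT rain) forces idle = False.
  then (door OR idle) forces door = True.
Set heat = False.
All clauses satisfied.

lock=T; open=F; busy=F; fan=T; idle=F; door=T; heat=F; valve=F; rain=T; cache=T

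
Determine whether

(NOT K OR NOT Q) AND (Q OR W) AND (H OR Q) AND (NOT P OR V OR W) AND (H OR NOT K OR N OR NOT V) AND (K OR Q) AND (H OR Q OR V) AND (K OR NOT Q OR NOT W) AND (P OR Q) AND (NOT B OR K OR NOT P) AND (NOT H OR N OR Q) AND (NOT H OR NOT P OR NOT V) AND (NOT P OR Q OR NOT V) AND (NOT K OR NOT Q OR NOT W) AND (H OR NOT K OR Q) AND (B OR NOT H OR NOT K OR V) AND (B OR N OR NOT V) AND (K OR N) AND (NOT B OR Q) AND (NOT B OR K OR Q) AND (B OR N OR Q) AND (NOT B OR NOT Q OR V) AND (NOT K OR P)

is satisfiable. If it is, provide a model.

Set Q = True.
  then (NOT K OR NOT Q) forces K = False.
  then (K OR NOT Q OR NOT W) forces W = False.
  then (K OR N) forces N = True.
Set V = True.
Set P = False.
Set H = True.
Set B = True.
All clauses satisfied.

Q: True, V: True, P: False, K: False, H: True, B: True, W: False, N: True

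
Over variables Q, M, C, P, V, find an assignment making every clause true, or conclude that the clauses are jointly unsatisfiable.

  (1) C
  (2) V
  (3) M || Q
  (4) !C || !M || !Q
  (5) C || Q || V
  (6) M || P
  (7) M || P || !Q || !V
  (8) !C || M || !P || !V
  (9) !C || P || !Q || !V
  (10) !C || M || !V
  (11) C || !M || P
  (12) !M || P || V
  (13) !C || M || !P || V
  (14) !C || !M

Unsatisfiable — no assignment works.

Case C = True:
  (V) forces V = True.
  (!C || M || !V) forces M = True.
  Clause (!C || !M) is falsified — contradiction.
Case C = False:
  Clause (C) is falsified — contradiction.
Both cases fail, so the formula is unsatisfiable.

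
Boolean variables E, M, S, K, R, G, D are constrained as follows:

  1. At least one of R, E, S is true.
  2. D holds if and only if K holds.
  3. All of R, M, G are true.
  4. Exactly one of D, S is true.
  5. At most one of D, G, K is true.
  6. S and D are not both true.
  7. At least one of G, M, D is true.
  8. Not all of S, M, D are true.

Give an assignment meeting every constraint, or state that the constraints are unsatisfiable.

E = False, M = True, S = True, K = False, R = True, G = True, D = False

  (1) {R, E, S}: 2 true — at least one ✓
  (2) D=F, K=F — same ✓
  (3) {R, M, G}: all 3 true ✓
  (4) {D, S}: 1 true — exactly one ✓
  (5) {D, G, K}: 1 true — at most one ✓
  (6) S=T, D=F — not both ✓
  (7) {G, M, D}: 2 true — at least one ✓
  (8) {S, M, D}: 2/3 true — not all ✓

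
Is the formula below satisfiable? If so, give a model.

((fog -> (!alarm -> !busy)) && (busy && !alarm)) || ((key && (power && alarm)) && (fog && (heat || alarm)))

key=T, busy=T, alarm=F, power=F, heat=T, fog=F

  ((fog -> (!alarm -> !busy)) && (busy && !alarm)) || ((key && (power && alarm)) && (fog && (heat || alarm))) = True
    (fog -> (!alarm -> !busy)) && (busy && !alarm) = True
      fog -> (!alarm -> !busy) = True
        !alarm -> !busy = False
          !alarm = True
          !busy = False
      busy && !alarm = True
        !alarm = True
    (key && (power && alarm)) && (fog && (heat || alarm)) = False
      key && (power && alarm) = False
        power && alarm = False
      fog && (heat || alarm) = False
        heat || alarm = True
The formula evaluates to True.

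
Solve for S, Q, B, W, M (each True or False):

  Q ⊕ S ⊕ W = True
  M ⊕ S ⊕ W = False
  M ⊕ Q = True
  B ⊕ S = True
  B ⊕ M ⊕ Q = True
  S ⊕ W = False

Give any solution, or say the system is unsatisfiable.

S = True, Q = True, B = False, W = True, M = False

Q ⊕ S ⊕ W = T ⊕ T ⊕ T = True ✓
M ⊕ S ⊕ W = F ⊕ T ⊕ T = False ✓
M ⊕ Q = F ⊕ T = True ✓
B ⊕ S = F ⊕ T = True ✓
B ⊕ M ⊕ Q = F ⊕ F ⊕ T = True ✓
S ⊕ W = T ⊕ T = False ✓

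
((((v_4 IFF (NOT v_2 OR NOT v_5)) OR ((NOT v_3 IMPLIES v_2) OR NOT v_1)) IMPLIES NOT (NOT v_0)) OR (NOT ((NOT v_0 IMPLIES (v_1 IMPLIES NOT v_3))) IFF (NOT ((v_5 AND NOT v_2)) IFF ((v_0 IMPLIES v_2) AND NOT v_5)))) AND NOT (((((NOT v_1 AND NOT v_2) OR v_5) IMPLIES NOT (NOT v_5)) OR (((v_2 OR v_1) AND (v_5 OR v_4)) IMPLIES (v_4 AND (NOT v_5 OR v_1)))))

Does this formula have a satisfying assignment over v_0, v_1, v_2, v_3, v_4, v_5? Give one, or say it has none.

No satisfying assignment exists.

The conjunct NOT (((((NOT v_1 AND NOT v_2) OR v_5) IMPLIES NOT (NOT v_5)) OR (((v_2 OR v_1) AND (v_5 OR v_4)) IMPLIES (v_4 AND (NOT v_5 OR v_1))))) is unsatisfiable on its own:
  v_5 = True: this becomes NOT ((True OR ((v_2 OR v_1) IMPLIES (v_4 AND v_1)))) = False.
  v_5 = False: simplifies to NOT ((NOT ((NOT v_1 AND NOT v_2)) OR (((v_2 OR v_1) AND v_4) IMPLIES v_4))).
    v_4 = True: this becomes NOT ((NOT ((NOT v_1 AND NOT v_2)) OR True)) = False.
    v_4 = False: this becomes NOT ((NOT ((NOT v_1 AND NOT v_2)) OR True)) = False.
So the whole conjunction is unsatisfiable.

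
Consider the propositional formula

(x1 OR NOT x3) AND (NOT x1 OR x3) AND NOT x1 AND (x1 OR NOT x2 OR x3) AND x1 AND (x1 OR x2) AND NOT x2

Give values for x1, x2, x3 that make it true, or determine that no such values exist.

Case x1 = True:
  Clause (NOT x1) is falsified — contradiction.
Case x1 = False:
  Clause (x1) is falsified — contradiction.
Both cases fail, so the formula is unsatisfiable.

UNSATISFIABLE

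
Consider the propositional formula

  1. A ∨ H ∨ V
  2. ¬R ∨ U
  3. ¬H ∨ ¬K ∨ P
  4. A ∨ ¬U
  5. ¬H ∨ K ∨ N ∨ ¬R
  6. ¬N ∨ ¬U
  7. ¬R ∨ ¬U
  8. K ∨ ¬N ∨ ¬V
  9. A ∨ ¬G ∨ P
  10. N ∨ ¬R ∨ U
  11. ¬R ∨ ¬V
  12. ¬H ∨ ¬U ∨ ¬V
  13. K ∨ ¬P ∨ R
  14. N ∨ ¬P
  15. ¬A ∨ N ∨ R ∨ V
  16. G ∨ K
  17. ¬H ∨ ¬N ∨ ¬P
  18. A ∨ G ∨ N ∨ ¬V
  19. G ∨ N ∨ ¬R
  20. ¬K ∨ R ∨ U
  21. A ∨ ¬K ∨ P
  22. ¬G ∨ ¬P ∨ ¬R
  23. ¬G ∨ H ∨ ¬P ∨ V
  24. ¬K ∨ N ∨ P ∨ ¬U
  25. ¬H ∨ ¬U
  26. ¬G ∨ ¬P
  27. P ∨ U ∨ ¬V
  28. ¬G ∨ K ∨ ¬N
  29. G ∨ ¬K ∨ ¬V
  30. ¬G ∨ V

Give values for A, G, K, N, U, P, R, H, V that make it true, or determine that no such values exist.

A: True; G: True; K: False; N: False; U: True; P: False; R: False; H: False; V: True

Set A = True.
Set G = True.
  then (¬G ∨ ¬P) forces P = False.
  then (¬G ∨ V) forces V = True.
  then (¬R ∨ ¬V) forces R = False.
  then (P ∨ U ∨ ¬V) forces U = True.
  then (¬N ∨ ¬U) forces N = False.
  then (¬H ∨ ¬U ∨ ¬V) forces H = False.
  then (¬K ∨ N ∨ P ∨ ¬U) forces K = False.
All clauses satisfied.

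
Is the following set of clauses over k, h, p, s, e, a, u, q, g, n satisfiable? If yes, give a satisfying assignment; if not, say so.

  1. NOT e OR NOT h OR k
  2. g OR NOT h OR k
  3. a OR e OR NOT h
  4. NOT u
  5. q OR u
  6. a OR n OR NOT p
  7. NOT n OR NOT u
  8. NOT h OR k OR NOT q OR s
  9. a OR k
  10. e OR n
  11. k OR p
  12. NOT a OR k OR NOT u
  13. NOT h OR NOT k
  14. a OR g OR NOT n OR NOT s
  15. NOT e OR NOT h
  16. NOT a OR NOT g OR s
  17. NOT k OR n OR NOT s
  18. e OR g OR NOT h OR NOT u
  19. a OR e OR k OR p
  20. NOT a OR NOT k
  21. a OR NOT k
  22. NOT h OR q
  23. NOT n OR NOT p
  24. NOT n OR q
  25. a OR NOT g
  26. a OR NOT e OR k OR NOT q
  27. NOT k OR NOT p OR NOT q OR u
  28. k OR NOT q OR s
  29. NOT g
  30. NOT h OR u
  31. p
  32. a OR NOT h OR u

k = False, h = False, p = True, s = True, e = True, a = True, u = False, q = True, g = False, n = False

Unit clause (NOT u) forces u = False.
In (q OR u) only q is left, so q = True.
Unit clause (NOT g) forces g = False.
In (NOT h OR u) only NOT h is left, so h = False.
Unit clause (p) forces p = True.
In (NOT n OR NOT p) only NOT n is left, so n = False.
In (NOT k OR NOT p OR NOT q OR u) only NOT k is left, so k = False.
In (k OR NOT q OR s) only s is left, so s = True.
In (a OR n OR NOT p) only a is left, so a = True.
In (e OR n) only e is left, so e = True.
All clauses satisfied.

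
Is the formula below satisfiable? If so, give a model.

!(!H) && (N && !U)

U = False, H = True, N = True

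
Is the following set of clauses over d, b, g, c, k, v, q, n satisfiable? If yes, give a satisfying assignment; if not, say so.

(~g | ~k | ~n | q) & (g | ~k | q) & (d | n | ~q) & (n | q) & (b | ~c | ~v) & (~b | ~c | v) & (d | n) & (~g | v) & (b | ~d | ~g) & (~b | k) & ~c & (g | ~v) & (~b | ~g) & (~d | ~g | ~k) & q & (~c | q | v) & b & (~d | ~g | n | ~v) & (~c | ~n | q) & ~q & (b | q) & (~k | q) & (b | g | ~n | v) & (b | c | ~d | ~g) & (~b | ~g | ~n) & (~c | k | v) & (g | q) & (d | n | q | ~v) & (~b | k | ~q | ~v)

Unsatisfiable — no assignment works.

Case q = True:
  Clause (~q) is falsified — contradiction.
Case q = False:
  Clause (q) is falsified — contradiction.
Both cases fail, so the formula is unsatisfiable.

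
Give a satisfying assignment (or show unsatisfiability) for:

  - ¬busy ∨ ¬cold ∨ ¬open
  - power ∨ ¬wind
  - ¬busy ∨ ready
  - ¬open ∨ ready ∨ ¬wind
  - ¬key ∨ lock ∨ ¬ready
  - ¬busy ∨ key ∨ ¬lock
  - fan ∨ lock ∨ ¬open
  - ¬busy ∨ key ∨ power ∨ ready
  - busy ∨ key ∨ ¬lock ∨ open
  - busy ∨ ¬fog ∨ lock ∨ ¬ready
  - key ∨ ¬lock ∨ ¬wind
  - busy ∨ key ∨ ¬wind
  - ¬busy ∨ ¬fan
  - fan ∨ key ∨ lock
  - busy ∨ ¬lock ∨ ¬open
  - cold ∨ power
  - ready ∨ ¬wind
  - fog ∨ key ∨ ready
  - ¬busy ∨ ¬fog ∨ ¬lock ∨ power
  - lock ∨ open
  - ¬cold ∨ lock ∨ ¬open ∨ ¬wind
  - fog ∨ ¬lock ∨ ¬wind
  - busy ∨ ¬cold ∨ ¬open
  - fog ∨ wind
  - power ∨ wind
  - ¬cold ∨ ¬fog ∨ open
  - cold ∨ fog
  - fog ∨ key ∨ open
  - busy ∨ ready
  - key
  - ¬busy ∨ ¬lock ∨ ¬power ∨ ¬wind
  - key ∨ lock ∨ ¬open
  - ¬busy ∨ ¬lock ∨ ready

Unit clause (key) forces key = True.
Try lock = False:
  (¬key ∨ lock ∨ ¬ready) forces ready = False.
  (¬busy ∨ ready) forces busy = False.
  clause (busy ∨ ready) is falsified — backtrack.
So lock = True.
Set open = False.
Set busy = False.
  then (busy ∨ ready) forces ready = True.
Set fog = True.
  then (¬cold ∨ ¬fog ∨ open) forces cold = False.
  then (cold ∨ power) forces power = True.
Set fan = False.
Set wind = False.
All clauses satisfied.

lock = True, open = False, busy = False, key = True, fog = True, ready = True, power = True, fan = False, wind = False, cold = False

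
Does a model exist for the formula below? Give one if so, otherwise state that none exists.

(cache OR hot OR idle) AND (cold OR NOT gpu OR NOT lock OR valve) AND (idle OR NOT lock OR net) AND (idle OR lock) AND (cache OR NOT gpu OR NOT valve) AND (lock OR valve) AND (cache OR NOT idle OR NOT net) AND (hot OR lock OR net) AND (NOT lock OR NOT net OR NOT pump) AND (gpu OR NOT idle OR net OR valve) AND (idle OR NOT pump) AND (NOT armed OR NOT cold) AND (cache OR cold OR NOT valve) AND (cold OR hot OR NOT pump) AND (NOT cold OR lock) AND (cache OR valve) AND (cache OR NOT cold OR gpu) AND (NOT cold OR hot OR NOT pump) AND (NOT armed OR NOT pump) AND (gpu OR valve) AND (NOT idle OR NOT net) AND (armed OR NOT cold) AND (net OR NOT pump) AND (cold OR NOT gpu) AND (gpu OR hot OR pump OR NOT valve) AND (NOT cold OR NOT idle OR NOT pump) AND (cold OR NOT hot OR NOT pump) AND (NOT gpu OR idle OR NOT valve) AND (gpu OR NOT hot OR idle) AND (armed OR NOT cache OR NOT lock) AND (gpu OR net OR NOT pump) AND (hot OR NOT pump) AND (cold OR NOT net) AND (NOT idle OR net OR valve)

lock=T, valve=T, armed=T, net=F, pump=F, gpu=F, cold=F, hot=T, idle=T, cache=T

Set lock = True.
Try valve = False:
  (cache OR valve) forces cache = True.
  (gpu OR valve) forces gpu = True.
  (cold OR NOT gpu OR NOT lock OR valve) forces cold = True.
  (NOT armed OR NOT cold) forces armed = False.
  clause (armed OR NOT cold) is falsified — backtrack.
So valve = True.
Try armed = False:
  (armed OR NOT cold) forces cold = False.
  (cache OR cold OR NOT valve) forces cache = True.
  clause (armed OR NOT cache OR NOT lock) is falsified — backtrack.
So armed = True.
  then (NOT armed OR NOT cold) forces cold = False.
  then (cache OR cold OR NOT valve) forces cache = True.
  then (NOT armed OR NOT pump) forces pump = False.
  then (cold OR NOT gpu) forces gpu = False.
  then (gpu OR hot OR pump OR NOT valve) forces hot = True.
  then (gpu OR NOT hot OR idle) forces idle = True.
  then (cold OR NOT net) forces net = False.
All clauses satisfied.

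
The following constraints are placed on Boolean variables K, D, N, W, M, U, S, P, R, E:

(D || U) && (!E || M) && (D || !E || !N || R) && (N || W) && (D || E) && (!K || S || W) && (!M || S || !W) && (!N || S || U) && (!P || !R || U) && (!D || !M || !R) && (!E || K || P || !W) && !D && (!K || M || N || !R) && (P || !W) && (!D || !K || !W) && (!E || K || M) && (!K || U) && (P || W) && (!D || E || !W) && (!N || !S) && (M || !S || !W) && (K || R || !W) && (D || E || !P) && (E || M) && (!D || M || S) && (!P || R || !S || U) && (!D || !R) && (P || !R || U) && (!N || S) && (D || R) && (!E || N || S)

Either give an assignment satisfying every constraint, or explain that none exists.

K = False; D = False; N = False; W = True; M = True; U = True; S = True; P = True; R = True; E = True

Unit clause (!D) forces D = False.
In (D || R) only R is left, so R = True.
In (D || U) only U is left, so U = True.
In (D || E) only E is left, so E = True.
In (!E || M) only M is left, so M = True.
Set K = False.
Try N = True:
  (!N || !S) forces S = False.
  clause (!N || S) is falsified — backtrack.
So N = False.
  then (N || W) forces W = True.
  then (!M || S || !W) forces S = True.
  then (!E || K || P || !W) forces P = True.
All clauses satisfied.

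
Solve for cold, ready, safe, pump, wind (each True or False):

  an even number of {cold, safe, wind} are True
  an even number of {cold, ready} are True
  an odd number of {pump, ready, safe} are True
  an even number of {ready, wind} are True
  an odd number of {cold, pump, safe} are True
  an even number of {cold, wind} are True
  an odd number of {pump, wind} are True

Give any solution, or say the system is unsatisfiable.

cold=T; ready=T; safe=F; pump=F; wind=T

{cold, safe, wind}: 2 true → even ✓
{cold, ready}: 2 true → even ✓
{pump, ready, safe}: 1 true → odd ✓
{ready, wind}: 2 true → even ✓
{cold, pump, safe}: 1 true → odd ✓
{cold, wind}: 2 true → even ✓
{pump, wind}: 1 true → odd ✓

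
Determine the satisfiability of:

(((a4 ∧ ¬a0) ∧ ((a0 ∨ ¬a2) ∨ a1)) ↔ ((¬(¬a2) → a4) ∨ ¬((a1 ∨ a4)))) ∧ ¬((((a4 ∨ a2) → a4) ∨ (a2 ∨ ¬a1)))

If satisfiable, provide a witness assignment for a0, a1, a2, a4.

The formula is unsatisfiable.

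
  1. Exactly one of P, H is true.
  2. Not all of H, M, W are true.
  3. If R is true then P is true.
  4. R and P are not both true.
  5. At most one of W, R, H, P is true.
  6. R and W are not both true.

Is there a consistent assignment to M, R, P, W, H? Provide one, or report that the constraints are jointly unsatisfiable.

M = True; R = False; P = True; W = False; H = False

  (1) {P, H}: 1 true — exactly one ✓
  (2) {H, M, W}: 1/3 true — not all ✓
  (3) R=F ⇒ P: vacuous ✓
  (4) R=F, P=T — not both ✓
  (5) {W, R, H, P}: 1 true — at most one ✓
  (6) R=F, W=F — not both ✓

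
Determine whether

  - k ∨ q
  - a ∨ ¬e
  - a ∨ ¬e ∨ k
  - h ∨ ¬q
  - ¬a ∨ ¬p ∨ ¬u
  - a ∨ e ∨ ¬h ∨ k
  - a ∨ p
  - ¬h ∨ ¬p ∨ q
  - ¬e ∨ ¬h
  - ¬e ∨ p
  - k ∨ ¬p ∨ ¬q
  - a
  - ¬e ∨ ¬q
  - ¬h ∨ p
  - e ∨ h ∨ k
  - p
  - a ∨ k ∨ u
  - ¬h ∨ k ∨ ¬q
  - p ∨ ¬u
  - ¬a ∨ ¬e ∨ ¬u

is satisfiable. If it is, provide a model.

q=T, u=F, a=T, h=T, p=T, k=T, e=F

Unit clause (a) forces a = True.
Unit clause (p) forces p = True.
In (¬a ∨ ¬p ∨ ¬u) only ¬u is left, so u = False.
Set q = True.
  then (h ∨ ¬q) forces h = True.
  then (¬e ∨ ¬h) forces e = False.
  then (k ∨ ¬p ∨ ¬q) forces k = True.
All clauses satisfied.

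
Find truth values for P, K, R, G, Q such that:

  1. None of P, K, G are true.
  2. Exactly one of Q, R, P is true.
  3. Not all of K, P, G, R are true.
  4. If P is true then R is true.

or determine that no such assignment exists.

P = False; K = False; R = False; G = False; Q = True

  (1) {P, K, G}: 0 true — none ✓
  (2) {Q, R, P}: 1 true — exactly one ✓
  (3) {K, P, G, R}: 0/4 true — not all ✓
  (4) P=F ⇒ R: vacuous ✓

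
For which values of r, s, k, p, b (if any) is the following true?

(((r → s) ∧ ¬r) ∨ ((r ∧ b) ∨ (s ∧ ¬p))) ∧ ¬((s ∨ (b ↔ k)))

r=F; s=F; k=T; p=F; b=F

  ((r → s) ∧ ¬r) ∨ ((r ∧ b) ∨ (s ∧ ¬p)) = True
    (r → s) ∧ ¬r = True
      r → s = True
      ¬r = True
    (r ∧ b) ∨ (s ∧ ¬p) = False
      r ∧ b = False
      s ∧ ¬p = False
        ¬p = True
  ¬((s ∨ (b ↔ k))) = True
    s ∨ (b ↔ k) = False
      b ↔ k = False
Both conjuncts True, so the formula holds.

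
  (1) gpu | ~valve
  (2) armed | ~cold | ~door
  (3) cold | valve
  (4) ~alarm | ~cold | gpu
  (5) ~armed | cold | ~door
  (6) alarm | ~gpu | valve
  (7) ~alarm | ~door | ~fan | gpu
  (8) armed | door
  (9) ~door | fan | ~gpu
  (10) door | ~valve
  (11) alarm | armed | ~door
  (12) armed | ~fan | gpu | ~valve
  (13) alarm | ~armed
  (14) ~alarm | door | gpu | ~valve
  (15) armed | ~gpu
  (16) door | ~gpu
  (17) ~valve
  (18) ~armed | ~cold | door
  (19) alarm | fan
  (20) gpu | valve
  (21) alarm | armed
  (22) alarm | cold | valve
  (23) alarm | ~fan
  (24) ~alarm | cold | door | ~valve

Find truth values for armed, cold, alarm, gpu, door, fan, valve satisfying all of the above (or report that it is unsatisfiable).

armed=T, cold=T, alarm=T, gpu=T, door=T, fan=T, valve=F

Unit clause (~valve) forces valve = False.
In (gpu | valve) only gpu is left, so gpu = True.
In (cold | valve) only cold is left, so cold = True.
In (alarm | ~gpu | valve) only alarm is left, so alarm = True.
In (armed | ~gpu) only armed is left, so armed = True.
In (door | ~gpu) only door is left, so door = True.
In (~door | fan | ~gpu) only fan is left, so fan = True.
All clauses satisfied.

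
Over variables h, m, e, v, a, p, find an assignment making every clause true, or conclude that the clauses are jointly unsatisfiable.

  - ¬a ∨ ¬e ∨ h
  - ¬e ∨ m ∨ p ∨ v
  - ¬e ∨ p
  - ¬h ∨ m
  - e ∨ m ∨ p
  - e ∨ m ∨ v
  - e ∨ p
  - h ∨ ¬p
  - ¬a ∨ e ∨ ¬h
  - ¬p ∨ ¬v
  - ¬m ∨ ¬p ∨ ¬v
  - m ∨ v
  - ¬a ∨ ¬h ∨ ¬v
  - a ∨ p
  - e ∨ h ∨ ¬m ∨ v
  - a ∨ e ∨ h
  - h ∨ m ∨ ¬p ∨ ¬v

h = True; m = True; e = True; v = False; a = False; p = True

Try h = False:
  (h ∨ ¬p) forces p = False.
  (¬e ∨ p) forces e = False.
  clause (e ∨ p) is falsified — backtrack.
So h = True.
  then (¬h ∨ m) forces m = True.
Set e = True.
  then (¬e ∨ p) forces p = True.
  then (¬p ∨ ¬v) forces v = False.
Set a = False.
All clauses satisfied.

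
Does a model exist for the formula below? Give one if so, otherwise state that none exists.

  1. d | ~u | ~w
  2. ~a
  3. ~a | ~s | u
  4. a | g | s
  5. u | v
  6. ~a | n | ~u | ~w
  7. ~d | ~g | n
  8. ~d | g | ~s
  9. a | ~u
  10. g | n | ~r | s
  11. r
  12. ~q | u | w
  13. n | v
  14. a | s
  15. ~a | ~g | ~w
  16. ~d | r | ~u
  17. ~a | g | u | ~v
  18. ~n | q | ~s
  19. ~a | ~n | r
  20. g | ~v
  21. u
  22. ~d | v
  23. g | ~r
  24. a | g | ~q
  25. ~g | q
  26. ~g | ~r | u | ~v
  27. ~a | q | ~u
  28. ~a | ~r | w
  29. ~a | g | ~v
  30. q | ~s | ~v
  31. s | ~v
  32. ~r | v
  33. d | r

The formula is unsatisfiable.

Case a = True:
  Clause (~a) is falsified — contradiction.
Case a = False:
  (a | ~u) forces u = False.
  Clause (u) is falsified — contradiction.
Both cases fail, so the formula is unsatisfiable.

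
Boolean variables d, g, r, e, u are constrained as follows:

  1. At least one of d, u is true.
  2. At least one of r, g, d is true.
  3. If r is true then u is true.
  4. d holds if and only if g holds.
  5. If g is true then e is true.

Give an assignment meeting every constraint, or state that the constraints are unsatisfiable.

d = False; g = False; r = True; e = False; u = True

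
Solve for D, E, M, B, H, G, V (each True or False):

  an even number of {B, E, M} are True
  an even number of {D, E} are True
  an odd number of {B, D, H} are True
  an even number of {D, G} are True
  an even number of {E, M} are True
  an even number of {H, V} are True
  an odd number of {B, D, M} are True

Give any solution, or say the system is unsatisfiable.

Adding constraints 1, 2, 7 mod 2: every variable appears an even number of times on the left, so the left side is 0.
But the right sides sum to 1 (mod 2). 0 ≠ 1 — the system is inconsistent.

The formula is unsatisfiable.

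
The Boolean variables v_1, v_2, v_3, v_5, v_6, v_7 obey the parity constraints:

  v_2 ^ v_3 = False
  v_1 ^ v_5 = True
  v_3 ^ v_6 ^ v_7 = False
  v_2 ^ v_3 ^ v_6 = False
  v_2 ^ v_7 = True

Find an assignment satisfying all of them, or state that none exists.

UNSATISFIABLE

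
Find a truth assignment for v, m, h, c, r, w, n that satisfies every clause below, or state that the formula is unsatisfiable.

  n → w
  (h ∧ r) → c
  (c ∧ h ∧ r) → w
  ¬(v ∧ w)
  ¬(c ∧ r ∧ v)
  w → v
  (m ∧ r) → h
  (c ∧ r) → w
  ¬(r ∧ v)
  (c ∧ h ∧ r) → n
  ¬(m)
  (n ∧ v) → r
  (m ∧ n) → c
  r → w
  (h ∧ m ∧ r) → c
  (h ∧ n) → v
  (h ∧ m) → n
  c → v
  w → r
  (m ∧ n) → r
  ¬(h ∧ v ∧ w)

v: True, m: False, h: True, c: True, r: False, w: False, n: False

Unit clause (¬m) forces m = False.
Set v = True.
  then (¬v ∨ ¬w) forces w = False.
  then (¬n ∨ w) forces n = False.
  then (¬r ∨ ¬v) forces r = False.
Set h = True.
Set c = True.
All clauses satisfied.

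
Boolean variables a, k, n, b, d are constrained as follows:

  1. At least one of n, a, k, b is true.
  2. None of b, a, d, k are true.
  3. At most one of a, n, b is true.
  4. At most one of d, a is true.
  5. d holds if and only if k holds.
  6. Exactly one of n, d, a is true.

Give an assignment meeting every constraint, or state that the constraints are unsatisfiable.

a = False, k = False, n = True, b = False, d = False

  (1) {n, a, k, b}: 1 true — at least one ✓
  (2) {b, a, d, k}: 0 true — none ✓
  (3) {a, n, b}: 1 true — at most one ✓
  (4) {d, a}: 0 true — at most one ✓
  (5) d=F, k=F — same ✓
  (6) {n, d, a}: 1 true — exactly one ✓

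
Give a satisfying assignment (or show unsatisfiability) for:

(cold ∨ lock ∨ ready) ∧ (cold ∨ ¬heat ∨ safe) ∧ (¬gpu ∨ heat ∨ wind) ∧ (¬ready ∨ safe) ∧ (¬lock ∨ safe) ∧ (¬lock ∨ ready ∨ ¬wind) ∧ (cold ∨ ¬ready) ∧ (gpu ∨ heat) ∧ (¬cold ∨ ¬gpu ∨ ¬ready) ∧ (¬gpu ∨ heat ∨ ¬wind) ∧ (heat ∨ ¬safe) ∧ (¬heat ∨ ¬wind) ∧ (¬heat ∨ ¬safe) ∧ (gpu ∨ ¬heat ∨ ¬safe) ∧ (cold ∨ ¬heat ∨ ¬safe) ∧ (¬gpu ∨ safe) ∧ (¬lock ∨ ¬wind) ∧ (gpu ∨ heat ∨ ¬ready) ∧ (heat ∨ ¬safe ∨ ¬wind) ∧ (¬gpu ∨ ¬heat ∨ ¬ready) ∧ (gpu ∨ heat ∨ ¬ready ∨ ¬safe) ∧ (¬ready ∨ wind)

Set cold = True.
Try ready = True:
  (¬ready ∨ safe) forces safe = True.
  (¬cold ∨ ¬gpu ∨ ¬ready) forces gpu = False.
  (gpu ∨ heat) forces heat = True.
  clause (¬heat ∨ ¬safe) is falsified — backtrack.
So ready = False.
Try heat = False:
  (gpu ∨ heat) forces gpu = True.
  (¬gpu ∨ heat ∨ wind) forces wind = True.
  clause (¬gpu ∨ heat ∨ ¬wind) is falsified — backtrack.
So heat = True.
  then (¬heat ∨ ¬wind) forces wind = False.
  then (¬heat ∨ ¬safe) forces safe = False.
  then (¬gpu ∨ safe) forces gpu = False.
  then (¬lock ∨ safe) forces lock = False.
All clauses satisfied.

cold: True, ready: False, heat: True, wind: False, gpu: False, lock: False, safe: False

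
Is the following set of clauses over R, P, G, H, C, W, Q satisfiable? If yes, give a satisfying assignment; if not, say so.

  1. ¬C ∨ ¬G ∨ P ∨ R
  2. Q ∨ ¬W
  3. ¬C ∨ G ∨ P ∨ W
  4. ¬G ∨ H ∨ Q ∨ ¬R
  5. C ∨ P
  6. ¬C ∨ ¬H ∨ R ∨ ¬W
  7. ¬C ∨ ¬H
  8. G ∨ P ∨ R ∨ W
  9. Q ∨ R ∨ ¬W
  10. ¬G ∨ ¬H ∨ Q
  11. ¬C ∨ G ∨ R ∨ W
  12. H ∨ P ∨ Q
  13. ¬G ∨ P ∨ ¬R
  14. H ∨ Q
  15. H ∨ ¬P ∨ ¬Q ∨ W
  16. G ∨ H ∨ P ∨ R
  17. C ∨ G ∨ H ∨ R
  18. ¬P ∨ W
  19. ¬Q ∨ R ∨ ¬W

Set R = True.
Set P = True.
  then (¬P ∨ W) forces W = True.
  then (Q ∨ ¬W) forces Q = True.
Set G = False.
Set H = False.
Set C = False.
All clauses satisfied.

R: True, P: True, G: False, H: False, C: False, W: True, Q: True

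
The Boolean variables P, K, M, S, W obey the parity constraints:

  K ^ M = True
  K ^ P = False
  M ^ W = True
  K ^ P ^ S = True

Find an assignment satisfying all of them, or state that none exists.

P=T, K=T, M=F, S=T, W=T

K ^ M = T ^ F = True ✓
K ^ P = T ^ T = False ✓
M ^ W = F ^ T = True ✓
K ^ P ^ S = T ^ T ^ T = True ✓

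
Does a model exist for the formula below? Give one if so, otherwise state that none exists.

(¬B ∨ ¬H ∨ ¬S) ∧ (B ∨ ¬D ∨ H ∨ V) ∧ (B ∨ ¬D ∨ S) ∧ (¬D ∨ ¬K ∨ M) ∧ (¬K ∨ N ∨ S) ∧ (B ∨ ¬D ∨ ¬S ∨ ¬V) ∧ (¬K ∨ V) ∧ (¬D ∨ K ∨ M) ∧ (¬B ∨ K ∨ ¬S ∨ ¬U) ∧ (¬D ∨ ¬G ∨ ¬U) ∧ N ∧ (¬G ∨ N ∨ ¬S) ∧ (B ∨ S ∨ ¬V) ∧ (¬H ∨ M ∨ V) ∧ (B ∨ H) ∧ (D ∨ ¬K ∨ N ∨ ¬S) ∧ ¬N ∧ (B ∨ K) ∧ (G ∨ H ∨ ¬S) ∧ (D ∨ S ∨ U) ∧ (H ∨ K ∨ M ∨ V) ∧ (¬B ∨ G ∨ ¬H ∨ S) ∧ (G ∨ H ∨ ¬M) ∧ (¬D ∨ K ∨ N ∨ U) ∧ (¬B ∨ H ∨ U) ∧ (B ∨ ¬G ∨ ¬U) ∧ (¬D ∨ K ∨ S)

Case N = True:
  Clause (¬N) is falsified — contradiction.
Case N = False:
  Clause (N) is falsified — contradiction.
Both cases fail, so the formula is unsatisfiable.

The formula is unsatisfiable.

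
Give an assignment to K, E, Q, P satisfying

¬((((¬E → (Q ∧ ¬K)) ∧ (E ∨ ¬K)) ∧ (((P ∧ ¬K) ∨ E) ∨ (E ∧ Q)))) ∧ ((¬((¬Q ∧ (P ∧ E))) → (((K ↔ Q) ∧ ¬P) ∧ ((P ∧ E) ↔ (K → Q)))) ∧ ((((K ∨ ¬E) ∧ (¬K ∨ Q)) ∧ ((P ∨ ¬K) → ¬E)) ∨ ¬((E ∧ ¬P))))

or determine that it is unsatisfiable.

Case E = True: the conjunct ¬((((¬E → (Q ∧ ¬K)) ∧ (E ∨ ¬K)) ∧ (((P ∧ ¬K) ∨ E) ∨ (E ∧ Q)))) becomes ¬((True ∧ True)) = False.
Case E = False: the formula simplifies to ¬((((Q ∧ ¬K) ∧ ¬K) ∧ (P ∧ ¬K))) ∧ (((K ↔ Q) ∧ ¬P) ∧ ¬((K → Q))).
  K = True: simplifies to (Q ∧ ¬P) ∧ ¬Q.
    Q = True: the conjunct ¬Q is False.
    Q = False: the conjunct Q is False.
  K = False: the conjunct ¬((K → Q)) becomes ¬((False → Q)) = False.
Both cases fail — unsatisfiable.

The formula is unsatisfiable.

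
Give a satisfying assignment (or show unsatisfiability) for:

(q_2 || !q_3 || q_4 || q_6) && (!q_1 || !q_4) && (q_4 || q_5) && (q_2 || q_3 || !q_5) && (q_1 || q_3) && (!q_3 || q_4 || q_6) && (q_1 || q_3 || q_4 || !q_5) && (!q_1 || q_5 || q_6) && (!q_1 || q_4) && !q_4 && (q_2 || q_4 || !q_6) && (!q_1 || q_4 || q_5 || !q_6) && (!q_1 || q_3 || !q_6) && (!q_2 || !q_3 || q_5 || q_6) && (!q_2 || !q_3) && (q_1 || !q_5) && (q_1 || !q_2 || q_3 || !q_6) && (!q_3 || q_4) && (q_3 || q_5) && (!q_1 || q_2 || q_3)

Case q_4 = True:
  Clause (!q_4) is falsified — contradiction.
Case q_4 = False:
  (q_4 || q_5) forces q_5 = True.
  (!q_1 || q_4) forces q_1 = False.
  Clause (q_1 || !q_5) is falsified — contradiction.
Both cases fail, so the formula is unsatisfiable.

UNSATISFIABLE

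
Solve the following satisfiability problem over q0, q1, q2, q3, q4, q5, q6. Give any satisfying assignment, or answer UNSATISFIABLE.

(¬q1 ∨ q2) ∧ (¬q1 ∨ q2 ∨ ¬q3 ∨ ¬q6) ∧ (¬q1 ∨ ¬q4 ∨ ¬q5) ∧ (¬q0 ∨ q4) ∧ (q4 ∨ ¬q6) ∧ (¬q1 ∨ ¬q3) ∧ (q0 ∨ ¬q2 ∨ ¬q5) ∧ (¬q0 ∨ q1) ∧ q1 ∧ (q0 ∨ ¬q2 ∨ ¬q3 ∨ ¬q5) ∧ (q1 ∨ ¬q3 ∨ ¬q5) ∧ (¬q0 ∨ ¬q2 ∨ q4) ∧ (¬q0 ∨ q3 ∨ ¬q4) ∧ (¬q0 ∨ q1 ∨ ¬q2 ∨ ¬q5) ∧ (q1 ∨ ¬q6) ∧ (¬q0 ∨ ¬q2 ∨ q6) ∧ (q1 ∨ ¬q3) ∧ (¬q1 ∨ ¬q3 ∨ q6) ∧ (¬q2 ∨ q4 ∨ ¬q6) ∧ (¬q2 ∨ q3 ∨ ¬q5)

q0 = False, q1 = True, q2 = True, q3 = False, q4 = True, q5 = False, q6 = True

Unit clause (q1) forces q1 = True.
In (¬q1 ∨ q2) only q2 is left, so q2 = True.
In (¬q1 ∨ ¬q3) only ¬q3 is left, so q3 = False.
In (¬q2 ∨ q3 ∨ ¬q5) only ¬q5 is left, so q5 = False.
Try q0 = True:
  (¬q0 ∨ q4) forces q4 = True.
  clause (¬q0 ∨ q3 ∨ ¬q4) is falsified — backtrack.
So q0 = False.
Set q4 = True.
Set q6 = True.
All clauses satisfied.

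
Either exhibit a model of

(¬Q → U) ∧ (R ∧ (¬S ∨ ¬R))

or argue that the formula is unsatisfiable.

S = False, Q = True, U = False, R = True

  ¬Q → U = True
    ¬Q = False
  R ∧ (¬S ∨ ¬R) = True
    ¬S ∨ ¬R = True
      ¬S = True
      ¬R = False
Both conjuncts True, so the formula holds.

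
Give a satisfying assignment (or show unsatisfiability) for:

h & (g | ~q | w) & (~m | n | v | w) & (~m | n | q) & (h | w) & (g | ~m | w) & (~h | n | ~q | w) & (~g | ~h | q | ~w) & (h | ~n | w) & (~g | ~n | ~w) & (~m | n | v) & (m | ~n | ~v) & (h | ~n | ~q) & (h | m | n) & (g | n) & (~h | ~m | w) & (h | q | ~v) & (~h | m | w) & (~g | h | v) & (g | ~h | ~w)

g = True, v = False, q = True, m = False, w = True, h = True, n = False

Unit clause (h) forces h = True.
Try g = False:
  (g | n) forces n = True.
  (g | ~h | ~w) forces w = False.
  (g | ~q | w) forces q = False.
  (g | ~m | w) forces m = False.
  clause (~h | m | w) is falsified — backtrack.
So g = True.
Set v = False.
Set q = True.
Try m = True:
  (~m | n | v) forces n = True.
  (~g | ~n | ~w) forces w = False.
  clause (~h | ~m | w) is falsified — backtrack.
So m = False.
  then (~h | m | w) forces w = True.
  then (~g | ~n | ~w) forces n = False.
All clauses satisfied.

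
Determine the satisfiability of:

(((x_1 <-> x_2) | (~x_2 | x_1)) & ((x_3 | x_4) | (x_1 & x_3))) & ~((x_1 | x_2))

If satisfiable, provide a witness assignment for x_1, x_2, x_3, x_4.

x_1 = False, x_2 = False, x_3 = True, x_4 = True

  ((x_1 <-> x_2) | (~x_2 | x_1)) & ((x_3 | x_4) | (x_1 & x_3)) = True
    (x_1 <-> x_2) | (~x_2 | x_1) = True
      x_1 <-> x_2 = True
      ~x_2 | x_1 = True
        ~x_2 = True
    (x_3 | x_4) | (x_1 & x_3) = True
      x_3 | x_4 = True
      x_1 & x_3 = False
  ~((x_1 | x_2)) = True
    x_1 | x_2 = False
Both conjuncts True, so the formula holds.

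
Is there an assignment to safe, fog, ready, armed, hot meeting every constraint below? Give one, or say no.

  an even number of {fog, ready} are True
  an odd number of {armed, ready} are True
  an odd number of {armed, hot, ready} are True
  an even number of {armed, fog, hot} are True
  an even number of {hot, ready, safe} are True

Adding constraints 1, 3, 4 mod 2: every variable appears an even number of times on the left, so the left side is 0.
But the right sides sum to 1 (mod 2). 0 ≠ 1 — the system is inconsistent.

No satisfying assignment exists.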